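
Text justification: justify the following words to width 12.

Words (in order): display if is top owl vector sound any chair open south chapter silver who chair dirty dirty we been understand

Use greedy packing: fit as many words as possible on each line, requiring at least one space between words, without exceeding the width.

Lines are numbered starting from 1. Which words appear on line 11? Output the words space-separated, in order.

Answer: understand

Derivation:
Line 1: ['display', 'if'] (min_width=10, slack=2)
Line 2: ['is', 'top', 'owl'] (min_width=10, slack=2)
Line 3: ['vector', 'sound'] (min_width=12, slack=0)
Line 4: ['any', 'chair'] (min_width=9, slack=3)
Line 5: ['open', 'south'] (min_width=10, slack=2)
Line 6: ['chapter'] (min_width=7, slack=5)
Line 7: ['silver', 'who'] (min_width=10, slack=2)
Line 8: ['chair', 'dirty'] (min_width=11, slack=1)
Line 9: ['dirty', 'we'] (min_width=8, slack=4)
Line 10: ['been'] (min_width=4, slack=8)
Line 11: ['understand'] (min_width=10, slack=2)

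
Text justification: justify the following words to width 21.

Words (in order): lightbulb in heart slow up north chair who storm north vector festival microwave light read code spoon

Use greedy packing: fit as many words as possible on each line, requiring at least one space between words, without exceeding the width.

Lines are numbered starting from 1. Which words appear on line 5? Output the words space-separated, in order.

Line 1: ['lightbulb', 'in', 'heart'] (min_width=18, slack=3)
Line 2: ['slow', 'up', 'north', 'chair'] (min_width=19, slack=2)
Line 3: ['who', 'storm', 'north'] (min_width=15, slack=6)
Line 4: ['vector', 'festival'] (min_width=15, slack=6)
Line 5: ['microwave', 'light', 'read'] (min_width=20, slack=1)
Line 6: ['code', 'spoon'] (min_width=10, slack=11)

Answer: microwave light read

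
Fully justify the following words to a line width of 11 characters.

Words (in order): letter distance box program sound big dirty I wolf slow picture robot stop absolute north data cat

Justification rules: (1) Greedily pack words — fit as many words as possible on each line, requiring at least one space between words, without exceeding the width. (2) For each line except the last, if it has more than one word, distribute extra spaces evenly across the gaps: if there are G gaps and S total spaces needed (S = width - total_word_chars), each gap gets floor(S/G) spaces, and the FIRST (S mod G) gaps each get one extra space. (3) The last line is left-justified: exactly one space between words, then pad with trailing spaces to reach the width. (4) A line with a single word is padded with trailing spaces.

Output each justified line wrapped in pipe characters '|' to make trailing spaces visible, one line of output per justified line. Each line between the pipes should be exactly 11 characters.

Answer: |letter     |
|distance   |
|box program|
|sound   big|
|dirty     I|
|wolf   slow|
|picture    |
|robot  stop|
|absolute   |
|north  data|
|cat        |

Derivation:
Line 1: ['letter'] (min_width=6, slack=5)
Line 2: ['distance'] (min_width=8, slack=3)
Line 3: ['box', 'program'] (min_width=11, slack=0)
Line 4: ['sound', 'big'] (min_width=9, slack=2)
Line 5: ['dirty', 'I'] (min_width=7, slack=4)
Line 6: ['wolf', 'slow'] (min_width=9, slack=2)
Line 7: ['picture'] (min_width=7, slack=4)
Line 8: ['robot', 'stop'] (min_width=10, slack=1)
Line 9: ['absolute'] (min_width=8, slack=3)
Line 10: ['north', 'data'] (min_width=10, slack=1)
Line 11: ['cat'] (min_width=3, slack=8)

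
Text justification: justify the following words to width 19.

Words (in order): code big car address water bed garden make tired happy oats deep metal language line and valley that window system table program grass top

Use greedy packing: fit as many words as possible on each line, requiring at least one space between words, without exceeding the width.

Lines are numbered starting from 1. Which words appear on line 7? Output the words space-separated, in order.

Answer: window system table

Derivation:
Line 1: ['code', 'big', 'car'] (min_width=12, slack=7)
Line 2: ['address', 'water', 'bed'] (min_width=17, slack=2)
Line 3: ['garden', 'make', 'tired'] (min_width=17, slack=2)
Line 4: ['happy', 'oats', 'deep'] (min_width=15, slack=4)
Line 5: ['metal', 'language', 'line'] (min_width=19, slack=0)
Line 6: ['and', 'valley', 'that'] (min_width=15, slack=4)
Line 7: ['window', 'system', 'table'] (min_width=19, slack=0)
Line 8: ['program', 'grass', 'top'] (min_width=17, slack=2)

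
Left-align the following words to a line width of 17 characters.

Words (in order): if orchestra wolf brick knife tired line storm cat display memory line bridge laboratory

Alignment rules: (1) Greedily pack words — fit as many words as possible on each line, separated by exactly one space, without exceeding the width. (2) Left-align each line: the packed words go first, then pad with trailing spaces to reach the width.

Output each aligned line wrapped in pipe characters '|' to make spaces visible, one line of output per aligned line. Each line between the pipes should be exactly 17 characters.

Answer: |if orchestra wolf|
|brick knife tired|
|line storm cat   |
|display memory   |
|line bridge      |
|laboratory       |

Derivation:
Line 1: ['if', 'orchestra', 'wolf'] (min_width=17, slack=0)
Line 2: ['brick', 'knife', 'tired'] (min_width=17, slack=0)
Line 3: ['line', 'storm', 'cat'] (min_width=14, slack=3)
Line 4: ['display', 'memory'] (min_width=14, slack=3)
Line 5: ['line', 'bridge'] (min_width=11, slack=6)
Line 6: ['laboratory'] (min_width=10, slack=7)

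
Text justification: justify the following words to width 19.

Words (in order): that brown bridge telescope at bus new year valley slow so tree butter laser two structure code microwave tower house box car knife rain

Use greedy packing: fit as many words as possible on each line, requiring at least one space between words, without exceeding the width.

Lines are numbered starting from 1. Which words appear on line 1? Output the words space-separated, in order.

Line 1: ['that', 'brown', 'bridge'] (min_width=17, slack=2)
Line 2: ['telescope', 'at', 'bus'] (min_width=16, slack=3)
Line 3: ['new', 'year', 'valley'] (min_width=15, slack=4)
Line 4: ['slow', 'so', 'tree', 'butter'] (min_width=19, slack=0)
Line 5: ['laser', 'two', 'structure'] (min_width=19, slack=0)
Line 6: ['code', 'microwave'] (min_width=14, slack=5)
Line 7: ['tower', 'house', 'box', 'car'] (min_width=19, slack=0)
Line 8: ['knife', 'rain'] (min_width=10, slack=9)

Answer: that brown bridge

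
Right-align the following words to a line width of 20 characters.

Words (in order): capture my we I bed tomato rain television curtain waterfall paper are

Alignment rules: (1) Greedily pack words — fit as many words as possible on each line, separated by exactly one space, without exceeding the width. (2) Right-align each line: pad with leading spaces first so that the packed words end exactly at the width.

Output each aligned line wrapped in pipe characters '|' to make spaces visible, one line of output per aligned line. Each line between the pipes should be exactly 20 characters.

Answer: | capture my we I bed|
|         tomato rain|
|  television curtain|
| waterfall paper are|

Derivation:
Line 1: ['capture', 'my', 'we', 'I', 'bed'] (min_width=19, slack=1)
Line 2: ['tomato', 'rain'] (min_width=11, slack=9)
Line 3: ['television', 'curtain'] (min_width=18, slack=2)
Line 4: ['waterfall', 'paper', 'are'] (min_width=19, slack=1)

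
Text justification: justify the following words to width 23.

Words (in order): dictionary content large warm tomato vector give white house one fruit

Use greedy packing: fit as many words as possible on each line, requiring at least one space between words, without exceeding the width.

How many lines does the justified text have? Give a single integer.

Line 1: ['dictionary', 'content'] (min_width=18, slack=5)
Line 2: ['large', 'warm', 'tomato'] (min_width=17, slack=6)
Line 3: ['vector', 'give', 'white', 'house'] (min_width=23, slack=0)
Line 4: ['one', 'fruit'] (min_width=9, slack=14)
Total lines: 4

Answer: 4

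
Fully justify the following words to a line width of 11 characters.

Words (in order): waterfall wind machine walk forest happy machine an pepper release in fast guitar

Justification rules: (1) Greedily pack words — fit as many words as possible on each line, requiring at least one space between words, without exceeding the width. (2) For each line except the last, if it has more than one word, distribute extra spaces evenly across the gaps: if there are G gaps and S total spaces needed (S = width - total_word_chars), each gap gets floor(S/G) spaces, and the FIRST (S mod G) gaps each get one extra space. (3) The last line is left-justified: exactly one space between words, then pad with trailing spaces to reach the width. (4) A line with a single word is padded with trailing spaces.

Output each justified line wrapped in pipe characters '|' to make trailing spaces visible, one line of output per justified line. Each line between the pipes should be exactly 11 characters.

Answer: |waterfall  |
|wind       |
|machine    |
|walk forest|
|happy      |
|machine  an|
|pepper     |
|release  in|
|fast guitar|

Derivation:
Line 1: ['waterfall'] (min_width=9, slack=2)
Line 2: ['wind'] (min_width=4, slack=7)
Line 3: ['machine'] (min_width=7, slack=4)
Line 4: ['walk', 'forest'] (min_width=11, slack=0)
Line 5: ['happy'] (min_width=5, slack=6)
Line 6: ['machine', 'an'] (min_width=10, slack=1)
Line 7: ['pepper'] (min_width=6, slack=5)
Line 8: ['release', 'in'] (min_width=10, slack=1)
Line 9: ['fast', 'guitar'] (min_width=11, slack=0)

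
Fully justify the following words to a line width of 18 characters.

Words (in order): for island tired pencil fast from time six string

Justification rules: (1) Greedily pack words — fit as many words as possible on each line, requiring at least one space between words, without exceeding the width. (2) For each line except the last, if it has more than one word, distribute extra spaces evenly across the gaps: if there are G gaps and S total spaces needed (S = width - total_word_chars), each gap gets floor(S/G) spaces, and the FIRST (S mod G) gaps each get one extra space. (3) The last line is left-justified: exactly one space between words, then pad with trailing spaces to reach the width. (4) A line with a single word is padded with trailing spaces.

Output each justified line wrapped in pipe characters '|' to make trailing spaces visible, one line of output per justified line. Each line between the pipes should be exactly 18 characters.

Line 1: ['for', 'island', 'tired'] (min_width=16, slack=2)
Line 2: ['pencil', 'fast', 'from'] (min_width=16, slack=2)
Line 3: ['time', 'six', 'string'] (min_width=15, slack=3)

Answer: |for  island  tired|
|pencil  fast  from|
|time six string   |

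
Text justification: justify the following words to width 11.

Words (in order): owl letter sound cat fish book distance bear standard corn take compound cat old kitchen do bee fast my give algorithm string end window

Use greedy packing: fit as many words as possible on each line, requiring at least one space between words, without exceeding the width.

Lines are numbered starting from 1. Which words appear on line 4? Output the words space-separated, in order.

Line 1: ['owl', 'letter'] (min_width=10, slack=1)
Line 2: ['sound', 'cat'] (min_width=9, slack=2)
Line 3: ['fish', 'book'] (min_width=9, slack=2)
Line 4: ['distance'] (min_width=8, slack=3)
Line 5: ['bear'] (min_width=4, slack=7)
Line 6: ['standard'] (min_width=8, slack=3)
Line 7: ['corn', 'take'] (min_width=9, slack=2)
Line 8: ['compound'] (min_width=8, slack=3)
Line 9: ['cat', 'old'] (min_width=7, slack=4)
Line 10: ['kitchen', 'do'] (min_width=10, slack=1)
Line 11: ['bee', 'fast', 'my'] (min_width=11, slack=0)
Line 12: ['give'] (min_width=4, slack=7)
Line 13: ['algorithm'] (min_width=9, slack=2)
Line 14: ['string', 'end'] (min_width=10, slack=1)
Line 15: ['window'] (min_width=6, slack=5)

Answer: distance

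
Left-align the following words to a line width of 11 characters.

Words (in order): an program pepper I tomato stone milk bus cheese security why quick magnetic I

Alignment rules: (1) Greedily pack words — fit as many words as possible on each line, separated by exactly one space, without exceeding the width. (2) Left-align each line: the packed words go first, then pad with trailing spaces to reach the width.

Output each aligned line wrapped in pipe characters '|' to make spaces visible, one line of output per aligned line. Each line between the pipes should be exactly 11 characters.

Line 1: ['an', 'program'] (min_width=10, slack=1)
Line 2: ['pepper', 'I'] (min_width=8, slack=3)
Line 3: ['tomato'] (min_width=6, slack=5)
Line 4: ['stone', 'milk'] (min_width=10, slack=1)
Line 5: ['bus', 'cheese'] (min_width=10, slack=1)
Line 6: ['security'] (min_width=8, slack=3)
Line 7: ['why', 'quick'] (min_width=9, slack=2)
Line 8: ['magnetic', 'I'] (min_width=10, slack=1)

Answer: |an program |
|pepper I   |
|tomato     |
|stone milk |
|bus cheese |
|security   |
|why quick  |
|magnetic I |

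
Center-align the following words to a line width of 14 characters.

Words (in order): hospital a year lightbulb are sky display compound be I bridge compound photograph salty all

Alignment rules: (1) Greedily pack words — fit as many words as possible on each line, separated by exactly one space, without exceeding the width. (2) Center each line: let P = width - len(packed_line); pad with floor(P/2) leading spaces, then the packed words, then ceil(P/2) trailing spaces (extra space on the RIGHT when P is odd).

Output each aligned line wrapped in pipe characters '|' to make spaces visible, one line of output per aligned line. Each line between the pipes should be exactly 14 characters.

Answer: |  hospital a  |
|year lightbulb|
|   are sky    |
|   display    |
|compound be I |
|    bridge    |
|   compound   |
|  photograph  |
|  salty all   |

Derivation:
Line 1: ['hospital', 'a'] (min_width=10, slack=4)
Line 2: ['year', 'lightbulb'] (min_width=14, slack=0)
Line 3: ['are', 'sky'] (min_width=7, slack=7)
Line 4: ['display'] (min_width=7, slack=7)
Line 5: ['compound', 'be', 'I'] (min_width=13, slack=1)
Line 6: ['bridge'] (min_width=6, slack=8)
Line 7: ['compound'] (min_width=8, slack=6)
Line 8: ['photograph'] (min_width=10, slack=4)
Line 9: ['salty', 'all'] (min_width=9, slack=5)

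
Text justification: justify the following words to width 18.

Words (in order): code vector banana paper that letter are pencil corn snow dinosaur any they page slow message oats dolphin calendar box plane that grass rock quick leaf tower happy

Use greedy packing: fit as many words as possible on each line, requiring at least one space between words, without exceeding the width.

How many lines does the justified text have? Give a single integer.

Answer: 10

Derivation:
Line 1: ['code', 'vector', 'banana'] (min_width=18, slack=0)
Line 2: ['paper', 'that', 'letter'] (min_width=17, slack=1)
Line 3: ['are', 'pencil', 'corn'] (min_width=15, slack=3)
Line 4: ['snow', 'dinosaur', 'any'] (min_width=17, slack=1)
Line 5: ['they', 'page', 'slow'] (min_width=14, slack=4)
Line 6: ['message', 'oats'] (min_width=12, slack=6)
Line 7: ['dolphin', 'calendar'] (min_width=16, slack=2)
Line 8: ['box', 'plane', 'that'] (min_width=14, slack=4)
Line 9: ['grass', 'rock', 'quick'] (min_width=16, slack=2)
Line 10: ['leaf', 'tower', 'happy'] (min_width=16, slack=2)
Total lines: 10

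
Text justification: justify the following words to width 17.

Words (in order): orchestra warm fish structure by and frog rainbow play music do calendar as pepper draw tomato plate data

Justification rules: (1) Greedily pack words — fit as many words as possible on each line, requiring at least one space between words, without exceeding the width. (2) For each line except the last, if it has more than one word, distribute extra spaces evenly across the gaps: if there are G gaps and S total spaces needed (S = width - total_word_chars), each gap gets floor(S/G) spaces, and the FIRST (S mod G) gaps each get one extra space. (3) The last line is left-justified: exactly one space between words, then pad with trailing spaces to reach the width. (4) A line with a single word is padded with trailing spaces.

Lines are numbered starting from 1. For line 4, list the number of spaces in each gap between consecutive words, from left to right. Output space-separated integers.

Answer: 3 3

Derivation:
Line 1: ['orchestra', 'warm'] (min_width=14, slack=3)
Line 2: ['fish', 'structure', 'by'] (min_width=17, slack=0)
Line 3: ['and', 'frog', 'rainbow'] (min_width=16, slack=1)
Line 4: ['play', 'music', 'do'] (min_width=13, slack=4)
Line 5: ['calendar', 'as'] (min_width=11, slack=6)
Line 6: ['pepper', 'draw'] (min_width=11, slack=6)
Line 7: ['tomato', 'plate', 'data'] (min_width=17, slack=0)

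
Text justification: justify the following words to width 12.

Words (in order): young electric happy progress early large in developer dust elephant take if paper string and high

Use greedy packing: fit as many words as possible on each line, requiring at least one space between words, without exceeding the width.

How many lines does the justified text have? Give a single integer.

Line 1: ['young'] (min_width=5, slack=7)
Line 2: ['electric'] (min_width=8, slack=4)
Line 3: ['happy'] (min_width=5, slack=7)
Line 4: ['progress'] (min_width=8, slack=4)
Line 5: ['early', 'large'] (min_width=11, slack=1)
Line 6: ['in', 'developer'] (min_width=12, slack=0)
Line 7: ['dust'] (min_width=4, slack=8)
Line 8: ['elephant'] (min_width=8, slack=4)
Line 9: ['take', 'if'] (min_width=7, slack=5)
Line 10: ['paper', 'string'] (min_width=12, slack=0)
Line 11: ['and', 'high'] (min_width=8, slack=4)
Total lines: 11

Answer: 11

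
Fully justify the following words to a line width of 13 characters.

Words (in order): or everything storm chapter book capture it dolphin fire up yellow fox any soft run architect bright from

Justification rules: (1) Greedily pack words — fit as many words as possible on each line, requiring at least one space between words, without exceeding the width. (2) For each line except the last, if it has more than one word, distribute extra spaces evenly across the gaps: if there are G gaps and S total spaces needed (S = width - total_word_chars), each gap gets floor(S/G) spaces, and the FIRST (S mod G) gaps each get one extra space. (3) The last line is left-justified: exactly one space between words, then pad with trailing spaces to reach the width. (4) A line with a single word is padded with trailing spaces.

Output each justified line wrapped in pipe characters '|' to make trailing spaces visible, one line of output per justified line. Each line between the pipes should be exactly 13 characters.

Answer: |or everything|
|storm chapter|
|book  capture|
|it    dolphin|
|fire       up|
|yellow    fox|
|any  soft run|
|architect    |
|bright from  |

Derivation:
Line 1: ['or', 'everything'] (min_width=13, slack=0)
Line 2: ['storm', 'chapter'] (min_width=13, slack=0)
Line 3: ['book', 'capture'] (min_width=12, slack=1)
Line 4: ['it', 'dolphin'] (min_width=10, slack=3)
Line 5: ['fire', 'up'] (min_width=7, slack=6)
Line 6: ['yellow', 'fox'] (min_width=10, slack=3)
Line 7: ['any', 'soft', 'run'] (min_width=12, slack=1)
Line 8: ['architect'] (min_width=9, slack=4)
Line 9: ['bright', 'from'] (min_width=11, slack=2)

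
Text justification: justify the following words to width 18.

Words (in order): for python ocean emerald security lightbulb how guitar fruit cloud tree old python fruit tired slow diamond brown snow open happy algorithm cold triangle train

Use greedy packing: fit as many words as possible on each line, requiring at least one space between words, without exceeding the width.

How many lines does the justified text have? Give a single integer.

Line 1: ['for', 'python', 'ocean'] (min_width=16, slack=2)
Line 2: ['emerald', 'security'] (min_width=16, slack=2)
Line 3: ['lightbulb', 'how'] (min_width=13, slack=5)
Line 4: ['guitar', 'fruit', 'cloud'] (min_width=18, slack=0)
Line 5: ['tree', 'old', 'python'] (min_width=15, slack=3)
Line 6: ['fruit', 'tired', 'slow'] (min_width=16, slack=2)
Line 7: ['diamond', 'brown', 'snow'] (min_width=18, slack=0)
Line 8: ['open', 'happy'] (min_width=10, slack=8)
Line 9: ['algorithm', 'cold'] (min_width=14, slack=4)
Line 10: ['triangle', 'train'] (min_width=14, slack=4)
Total lines: 10

Answer: 10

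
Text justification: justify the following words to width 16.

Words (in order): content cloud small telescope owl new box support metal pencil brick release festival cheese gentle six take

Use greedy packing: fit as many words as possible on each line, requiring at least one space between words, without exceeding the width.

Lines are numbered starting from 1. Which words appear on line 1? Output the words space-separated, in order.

Answer: content cloud

Derivation:
Line 1: ['content', 'cloud'] (min_width=13, slack=3)
Line 2: ['small', 'telescope'] (min_width=15, slack=1)
Line 3: ['owl', 'new', 'box'] (min_width=11, slack=5)
Line 4: ['support', 'metal'] (min_width=13, slack=3)
Line 5: ['pencil', 'brick'] (min_width=12, slack=4)
Line 6: ['release', 'festival'] (min_width=16, slack=0)
Line 7: ['cheese', 'gentle'] (min_width=13, slack=3)
Line 8: ['six', 'take'] (min_width=8, slack=8)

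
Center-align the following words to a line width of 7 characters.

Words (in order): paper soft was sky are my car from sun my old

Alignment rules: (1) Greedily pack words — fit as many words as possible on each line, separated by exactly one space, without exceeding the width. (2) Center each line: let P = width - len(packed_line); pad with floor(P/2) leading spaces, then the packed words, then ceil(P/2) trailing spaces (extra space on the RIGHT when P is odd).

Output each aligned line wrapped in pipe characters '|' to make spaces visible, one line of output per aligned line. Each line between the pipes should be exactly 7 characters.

Line 1: ['paper'] (min_width=5, slack=2)
Line 2: ['soft'] (min_width=4, slack=3)
Line 3: ['was', 'sky'] (min_width=7, slack=0)
Line 4: ['are', 'my'] (min_width=6, slack=1)
Line 5: ['car'] (min_width=3, slack=4)
Line 6: ['from'] (min_width=4, slack=3)
Line 7: ['sun', 'my'] (min_width=6, slack=1)
Line 8: ['old'] (min_width=3, slack=4)

Answer: | paper |
| soft  |
|was sky|
|are my |
|  car  |
| from  |
|sun my |
|  old  |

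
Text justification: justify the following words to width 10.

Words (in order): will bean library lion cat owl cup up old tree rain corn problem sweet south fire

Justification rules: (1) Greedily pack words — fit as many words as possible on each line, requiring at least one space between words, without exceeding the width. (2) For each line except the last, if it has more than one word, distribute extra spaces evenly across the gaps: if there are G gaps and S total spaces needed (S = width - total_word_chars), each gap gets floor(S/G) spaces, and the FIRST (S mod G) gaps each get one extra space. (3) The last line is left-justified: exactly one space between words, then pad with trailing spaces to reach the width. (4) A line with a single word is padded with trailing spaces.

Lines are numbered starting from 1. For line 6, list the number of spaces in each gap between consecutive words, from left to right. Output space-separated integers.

Answer: 2

Derivation:
Line 1: ['will', 'bean'] (min_width=9, slack=1)
Line 2: ['library'] (min_width=7, slack=3)
Line 3: ['lion', 'cat'] (min_width=8, slack=2)
Line 4: ['owl', 'cup', 'up'] (min_width=10, slack=0)
Line 5: ['old', 'tree'] (min_width=8, slack=2)
Line 6: ['rain', 'corn'] (min_width=9, slack=1)
Line 7: ['problem'] (min_width=7, slack=3)
Line 8: ['sweet'] (min_width=5, slack=5)
Line 9: ['south', 'fire'] (min_width=10, slack=0)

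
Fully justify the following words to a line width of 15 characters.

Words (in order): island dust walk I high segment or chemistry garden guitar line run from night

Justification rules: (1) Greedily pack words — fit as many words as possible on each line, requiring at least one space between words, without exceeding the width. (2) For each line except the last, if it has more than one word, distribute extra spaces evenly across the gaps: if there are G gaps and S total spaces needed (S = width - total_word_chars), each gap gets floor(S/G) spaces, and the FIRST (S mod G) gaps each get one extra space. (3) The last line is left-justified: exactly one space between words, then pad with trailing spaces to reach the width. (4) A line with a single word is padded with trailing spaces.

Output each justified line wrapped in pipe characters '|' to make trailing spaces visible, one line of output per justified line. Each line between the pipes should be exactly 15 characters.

Answer: |island     dust|
|walk   I   high|
|segment      or|
|chemistry      |
|garden   guitar|
|line  run  from|
|night          |

Derivation:
Line 1: ['island', 'dust'] (min_width=11, slack=4)
Line 2: ['walk', 'I', 'high'] (min_width=11, slack=4)
Line 3: ['segment', 'or'] (min_width=10, slack=5)
Line 4: ['chemistry'] (min_width=9, slack=6)
Line 5: ['garden', 'guitar'] (min_width=13, slack=2)
Line 6: ['line', 'run', 'from'] (min_width=13, slack=2)
Line 7: ['night'] (min_width=5, slack=10)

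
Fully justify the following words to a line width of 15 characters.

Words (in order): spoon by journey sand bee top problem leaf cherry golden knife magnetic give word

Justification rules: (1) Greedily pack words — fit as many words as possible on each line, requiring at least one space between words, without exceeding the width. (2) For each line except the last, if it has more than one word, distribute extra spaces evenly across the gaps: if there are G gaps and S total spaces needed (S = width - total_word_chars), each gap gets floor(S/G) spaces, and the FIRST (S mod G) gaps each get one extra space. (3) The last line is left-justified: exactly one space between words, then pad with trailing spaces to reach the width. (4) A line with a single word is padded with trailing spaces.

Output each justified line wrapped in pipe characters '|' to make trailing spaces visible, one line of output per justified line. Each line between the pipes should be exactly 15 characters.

Answer: |spoon        by|
|journey    sand|
|bee top problem|
|leaf     cherry|
|golden    knife|
|magnetic   give|
|word           |

Derivation:
Line 1: ['spoon', 'by'] (min_width=8, slack=7)
Line 2: ['journey', 'sand'] (min_width=12, slack=3)
Line 3: ['bee', 'top', 'problem'] (min_width=15, slack=0)
Line 4: ['leaf', 'cherry'] (min_width=11, slack=4)
Line 5: ['golden', 'knife'] (min_width=12, slack=3)
Line 6: ['magnetic', 'give'] (min_width=13, slack=2)
Line 7: ['word'] (min_width=4, slack=11)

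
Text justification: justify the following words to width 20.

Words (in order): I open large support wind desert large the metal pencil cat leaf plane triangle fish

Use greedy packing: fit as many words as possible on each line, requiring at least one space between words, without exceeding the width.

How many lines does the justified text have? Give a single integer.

Answer: 5

Derivation:
Line 1: ['I', 'open', 'large', 'support'] (min_width=20, slack=0)
Line 2: ['wind', 'desert', 'large'] (min_width=17, slack=3)
Line 3: ['the', 'metal', 'pencil', 'cat'] (min_width=20, slack=0)
Line 4: ['leaf', 'plane', 'triangle'] (min_width=19, slack=1)
Line 5: ['fish'] (min_width=4, slack=16)
Total lines: 5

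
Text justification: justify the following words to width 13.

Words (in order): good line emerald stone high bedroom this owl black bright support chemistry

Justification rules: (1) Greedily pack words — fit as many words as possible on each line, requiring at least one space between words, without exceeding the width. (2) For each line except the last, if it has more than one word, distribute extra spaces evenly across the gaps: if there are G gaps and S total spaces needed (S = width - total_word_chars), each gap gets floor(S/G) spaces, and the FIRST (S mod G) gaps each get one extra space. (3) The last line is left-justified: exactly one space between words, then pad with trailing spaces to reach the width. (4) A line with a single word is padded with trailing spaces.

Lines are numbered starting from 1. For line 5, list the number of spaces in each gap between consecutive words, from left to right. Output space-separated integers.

Answer: 2

Derivation:
Line 1: ['good', 'line'] (min_width=9, slack=4)
Line 2: ['emerald', 'stone'] (min_width=13, slack=0)
Line 3: ['high', 'bedroom'] (min_width=12, slack=1)
Line 4: ['this', 'owl'] (min_width=8, slack=5)
Line 5: ['black', 'bright'] (min_width=12, slack=1)
Line 6: ['support'] (min_width=7, slack=6)
Line 7: ['chemistry'] (min_width=9, slack=4)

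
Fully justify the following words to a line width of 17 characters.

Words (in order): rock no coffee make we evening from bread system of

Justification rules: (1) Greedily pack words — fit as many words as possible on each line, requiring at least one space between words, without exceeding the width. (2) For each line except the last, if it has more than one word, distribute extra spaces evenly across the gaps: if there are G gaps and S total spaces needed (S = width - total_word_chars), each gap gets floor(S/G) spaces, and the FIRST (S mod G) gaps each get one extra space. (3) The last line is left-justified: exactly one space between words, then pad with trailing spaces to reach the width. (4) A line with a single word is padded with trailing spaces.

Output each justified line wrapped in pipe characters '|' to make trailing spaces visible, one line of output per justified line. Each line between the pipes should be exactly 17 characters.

Answer: |rock   no  coffee|
|make  we  evening|
|from bread system|
|of               |

Derivation:
Line 1: ['rock', 'no', 'coffee'] (min_width=14, slack=3)
Line 2: ['make', 'we', 'evening'] (min_width=15, slack=2)
Line 3: ['from', 'bread', 'system'] (min_width=17, slack=0)
Line 4: ['of'] (min_width=2, slack=15)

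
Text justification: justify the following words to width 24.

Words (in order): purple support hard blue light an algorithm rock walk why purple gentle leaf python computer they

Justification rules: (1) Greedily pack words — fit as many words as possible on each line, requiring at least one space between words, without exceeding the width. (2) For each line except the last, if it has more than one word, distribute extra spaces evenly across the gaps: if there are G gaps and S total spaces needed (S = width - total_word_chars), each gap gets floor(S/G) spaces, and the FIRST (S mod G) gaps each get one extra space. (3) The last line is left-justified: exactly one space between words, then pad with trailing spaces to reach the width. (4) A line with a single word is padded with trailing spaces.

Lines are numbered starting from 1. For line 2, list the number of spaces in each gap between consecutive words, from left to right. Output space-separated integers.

Answer: 2 1 1

Derivation:
Line 1: ['purple', 'support', 'hard', 'blue'] (min_width=24, slack=0)
Line 2: ['light', 'an', 'algorithm', 'rock'] (min_width=23, slack=1)
Line 3: ['walk', 'why', 'purple', 'gentle'] (min_width=22, slack=2)
Line 4: ['leaf', 'python', 'computer'] (min_width=20, slack=4)
Line 5: ['they'] (min_width=4, slack=20)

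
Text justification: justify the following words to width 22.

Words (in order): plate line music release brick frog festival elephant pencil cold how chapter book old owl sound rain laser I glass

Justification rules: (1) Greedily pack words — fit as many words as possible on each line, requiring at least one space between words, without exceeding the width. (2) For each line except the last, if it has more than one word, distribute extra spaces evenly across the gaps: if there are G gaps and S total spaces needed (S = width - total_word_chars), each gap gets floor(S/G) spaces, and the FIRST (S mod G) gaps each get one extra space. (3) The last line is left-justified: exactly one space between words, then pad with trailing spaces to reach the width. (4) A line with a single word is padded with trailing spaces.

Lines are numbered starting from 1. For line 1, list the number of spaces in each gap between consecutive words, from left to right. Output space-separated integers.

Line 1: ['plate', 'line', 'music'] (min_width=16, slack=6)
Line 2: ['release', 'brick', 'frog'] (min_width=18, slack=4)
Line 3: ['festival', 'elephant'] (min_width=17, slack=5)
Line 4: ['pencil', 'cold', 'how'] (min_width=15, slack=7)
Line 5: ['chapter', 'book', 'old', 'owl'] (min_width=20, slack=2)
Line 6: ['sound', 'rain', 'laser', 'I'] (min_width=18, slack=4)
Line 7: ['glass'] (min_width=5, slack=17)

Answer: 4 4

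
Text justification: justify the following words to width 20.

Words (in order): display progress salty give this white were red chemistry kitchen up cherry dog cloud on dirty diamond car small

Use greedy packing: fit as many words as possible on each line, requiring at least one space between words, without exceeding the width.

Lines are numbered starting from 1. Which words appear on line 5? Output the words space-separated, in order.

Line 1: ['display', 'progress'] (min_width=16, slack=4)
Line 2: ['salty', 'give', 'this'] (min_width=15, slack=5)
Line 3: ['white', 'were', 'red'] (min_width=14, slack=6)
Line 4: ['chemistry', 'kitchen', 'up'] (min_width=20, slack=0)
Line 5: ['cherry', 'dog', 'cloud', 'on'] (min_width=19, slack=1)
Line 6: ['dirty', 'diamond', 'car'] (min_width=17, slack=3)
Line 7: ['small'] (min_width=5, slack=15)

Answer: cherry dog cloud on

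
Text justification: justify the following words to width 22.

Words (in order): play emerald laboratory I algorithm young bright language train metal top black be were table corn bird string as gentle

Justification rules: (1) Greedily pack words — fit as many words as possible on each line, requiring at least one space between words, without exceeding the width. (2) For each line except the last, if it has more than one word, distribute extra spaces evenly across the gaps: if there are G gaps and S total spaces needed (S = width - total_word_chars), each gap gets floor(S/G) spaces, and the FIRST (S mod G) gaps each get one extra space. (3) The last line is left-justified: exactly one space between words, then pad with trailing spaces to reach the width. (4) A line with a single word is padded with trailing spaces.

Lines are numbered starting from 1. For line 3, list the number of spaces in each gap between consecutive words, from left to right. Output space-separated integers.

Line 1: ['play', 'emerald'] (min_width=12, slack=10)
Line 2: ['laboratory', 'I', 'algorithm'] (min_width=22, slack=0)
Line 3: ['young', 'bright', 'language'] (min_width=21, slack=1)
Line 4: ['train', 'metal', 'top', 'black'] (min_width=21, slack=1)
Line 5: ['be', 'were', 'table', 'corn'] (min_width=18, slack=4)
Line 6: ['bird', 'string', 'as', 'gentle'] (min_width=21, slack=1)

Answer: 2 1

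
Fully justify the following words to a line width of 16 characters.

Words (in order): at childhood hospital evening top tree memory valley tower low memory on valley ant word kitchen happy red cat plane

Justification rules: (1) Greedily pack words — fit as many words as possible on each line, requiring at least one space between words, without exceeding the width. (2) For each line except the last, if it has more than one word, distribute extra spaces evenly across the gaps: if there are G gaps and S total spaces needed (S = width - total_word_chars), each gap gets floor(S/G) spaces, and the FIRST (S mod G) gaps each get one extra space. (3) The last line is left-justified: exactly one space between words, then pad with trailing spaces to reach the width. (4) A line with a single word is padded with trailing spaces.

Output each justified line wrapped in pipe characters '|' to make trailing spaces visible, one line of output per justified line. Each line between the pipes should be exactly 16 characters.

Line 1: ['at', 'childhood'] (min_width=12, slack=4)
Line 2: ['hospital', 'evening'] (min_width=16, slack=0)
Line 3: ['top', 'tree', 'memory'] (min_width=15, slack=1)
Line 4: ['valley', 'tower', 'low'] (min_width=16, slack=0)
Line 5: ['memory', 'on', 'valley'] (min_width=16, slack=0)
Line 6: ['ant', 'word', 'kitchen'] (min_width=16, slack=0)
Line 7: ['happy', 'red', 'cat'] (min_width=13, slack=3)
Line 8: ['plane'] (min_width=5, slack=11)

Answer: |at     childhood|
|hospital evening|
|top  tree memory|
|valley tower low|
|memory on valley|
|ant word kitchen|
|happy   red  cat|
|plane           |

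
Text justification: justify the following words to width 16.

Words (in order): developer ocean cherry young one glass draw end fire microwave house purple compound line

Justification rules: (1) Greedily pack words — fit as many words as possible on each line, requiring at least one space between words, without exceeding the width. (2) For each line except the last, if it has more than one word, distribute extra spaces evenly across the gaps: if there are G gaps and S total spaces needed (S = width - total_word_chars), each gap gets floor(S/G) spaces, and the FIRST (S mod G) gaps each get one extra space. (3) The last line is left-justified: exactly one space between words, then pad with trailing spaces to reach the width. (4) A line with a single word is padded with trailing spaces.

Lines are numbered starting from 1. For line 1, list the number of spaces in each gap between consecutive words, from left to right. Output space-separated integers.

Answer: 2

Derivation:
Line 1: ['developer', 'ocean'] (min_width=15, slack=1)
Line 2: ['cherry', 'young', 'one'] (min_width=16, slack=0)
Line 3: ['glass', 'draw', 'end'] (min_width=14, slack=2)
Line 4: ['fire', 'microwave'] (min_width=14, slack=2)
Line 5: ['house', 'purple'] (min_width=12, slack=4)
Line 6: ['compound', 'line'] (min_width=13, slack=3)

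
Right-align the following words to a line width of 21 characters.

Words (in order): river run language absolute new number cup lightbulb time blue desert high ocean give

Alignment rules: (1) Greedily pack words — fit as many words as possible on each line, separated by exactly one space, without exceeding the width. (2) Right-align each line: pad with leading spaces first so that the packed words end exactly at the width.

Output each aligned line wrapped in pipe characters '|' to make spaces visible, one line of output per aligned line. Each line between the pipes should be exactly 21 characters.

Line 1: ['river', 'run', 'language'] (min_width=18, slack=3)
Line 2: ['absolute', 'new', 'number'] (min_width=19, slack=2)
Line 3: ['cup', 'lightbulb', 'time'] (min_width=18, slack=3)
Line 4: ['blue', 'desert', 'high'] (min_width=16, slack=5)
Line 5: ['ocean', 'give'] (min_width=10, slack=11)

Answer: |   river run language|
|  absolute new number|
|   cup lightbulb time|
|     blue desert high|
|           ocean give|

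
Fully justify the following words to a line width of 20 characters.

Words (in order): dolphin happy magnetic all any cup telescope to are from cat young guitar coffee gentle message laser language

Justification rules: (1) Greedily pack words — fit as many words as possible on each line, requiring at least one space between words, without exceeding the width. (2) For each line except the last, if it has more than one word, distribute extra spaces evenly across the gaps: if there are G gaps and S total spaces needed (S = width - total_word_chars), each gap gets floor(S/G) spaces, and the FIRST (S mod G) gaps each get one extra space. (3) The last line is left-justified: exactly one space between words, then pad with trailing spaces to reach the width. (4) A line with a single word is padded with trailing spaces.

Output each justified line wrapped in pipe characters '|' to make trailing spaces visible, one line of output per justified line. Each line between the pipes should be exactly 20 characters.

Answer: |dolphin        happy|
|magnetic all any cup|
|telescope   to   are|
|from    cat    young|
|guitar coffee gentle|
|message        laser|
|language            |

Derivation:
Line 1: ['dolphin', 'happy'] (min_width=13, slack=7)
Line 2: ['magnetic', 'all', 'any', 'cup'] (min_width=20, slack=0)
Line 3: ['telescope', 'to', 'are'] (min_width=16, slack=4)
Line 4: ['from', 'cat', 'young'] (min_width=14, slack=6)
Line 5: ['guitar', 'coffee', 'gentle'] (min_width=20, slack=0)
Line 6: ['message', 'laser'] (min_width=13, slack=7)
Line 7: ['language'] (min_width=8, slack=12)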